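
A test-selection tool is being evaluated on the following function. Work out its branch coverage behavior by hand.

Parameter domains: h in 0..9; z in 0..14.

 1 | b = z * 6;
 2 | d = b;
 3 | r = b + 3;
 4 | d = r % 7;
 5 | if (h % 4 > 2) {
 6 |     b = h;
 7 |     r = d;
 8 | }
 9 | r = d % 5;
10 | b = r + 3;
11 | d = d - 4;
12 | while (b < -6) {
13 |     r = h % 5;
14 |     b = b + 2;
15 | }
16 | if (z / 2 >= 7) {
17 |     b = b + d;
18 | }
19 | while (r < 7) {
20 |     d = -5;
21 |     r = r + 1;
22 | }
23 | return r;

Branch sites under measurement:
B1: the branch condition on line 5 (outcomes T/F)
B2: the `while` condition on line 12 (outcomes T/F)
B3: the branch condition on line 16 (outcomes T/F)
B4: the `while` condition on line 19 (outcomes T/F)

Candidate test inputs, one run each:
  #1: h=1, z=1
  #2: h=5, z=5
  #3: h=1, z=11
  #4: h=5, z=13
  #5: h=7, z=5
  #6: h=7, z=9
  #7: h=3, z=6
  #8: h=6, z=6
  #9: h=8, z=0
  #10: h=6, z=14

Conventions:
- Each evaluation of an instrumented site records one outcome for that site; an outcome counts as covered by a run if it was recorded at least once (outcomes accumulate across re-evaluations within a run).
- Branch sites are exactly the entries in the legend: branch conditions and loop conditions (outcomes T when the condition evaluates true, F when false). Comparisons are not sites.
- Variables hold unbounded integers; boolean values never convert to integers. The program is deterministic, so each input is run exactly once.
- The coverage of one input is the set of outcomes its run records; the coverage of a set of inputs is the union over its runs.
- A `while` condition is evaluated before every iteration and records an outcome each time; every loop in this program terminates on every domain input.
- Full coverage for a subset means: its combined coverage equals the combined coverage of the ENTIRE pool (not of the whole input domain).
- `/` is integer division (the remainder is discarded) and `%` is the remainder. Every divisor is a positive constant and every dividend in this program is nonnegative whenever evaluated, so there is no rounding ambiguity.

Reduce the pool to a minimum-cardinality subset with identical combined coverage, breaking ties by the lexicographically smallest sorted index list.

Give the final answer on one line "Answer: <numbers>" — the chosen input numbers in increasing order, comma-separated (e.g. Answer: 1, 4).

#1 (h=1, z=1) -> B1->F, B2->F, B3->F, B4->T, B4->T, B4->T, B4->T, B4->T, B4->F; covered: B1=F, B2=F, B3=F, B4=T, B4=F
#2 (h=5, z=5) -> B1->F, B2->F, B3->F, B4->T, B4->T, B4->T, B4->T, B4->T, B4->T, B4->T, B4->F; covered: B1=F, B2=F, B3=F, B4=T, B4=F
#3 (h=1, z=11) -> B1->F, B2->F, B3->F, B4->T, B4->T, B4->T, B4->T, B4->T, B4->T, B4->F; covered: B1=F, B2=F, B3=F, B4=T, B4=F
#4 (h=5, z=13) -> B1->F, B2->F, B3->F, B4->T, B4->T, B4->T, B4->F; covered: B1=F, B2=F, B3=F, B4=T, B4=F
#5 (h=7, z=5) -> B1->T, B2->F, B3->F, B4->T, B4->T, B4->T, B4->T, B4->T, B4->T, B4->T, B4->F; covered: B1=T, B2=F, B3=F, B4=T, B4=F
#6 (h=7, z=9) -> B1->T, B2->F, B3->F, B4->T, B4->T, B4->T, B4->T, B4->T, B4->T, B4->F; covered: B1=T, B2=F, B3=F, B4=T, B4=F
#7 (h=3, z=6) -> B1->T, B2->F, B3->F, B4->T, B4->T, B4->T, B4->F; covered: B1=T, B2=F, B3=F, B4=T, B4=F
#8 (h=6, z=6) -> B1->F, B2->F, B3->F, B4->T, B4->T, B4->T, B4->F; covered: B1=F, B2=F, B3=F, B4=T, B4=F
#9 (h=8, z=0) -> B1->F, B2->F, B3->F, B4->T, B4->T, B4->T, B4->T, B4->F; covered: B1=F, B2=F, B3=F, B4=T, B4=F
#10 (h=6, z=14) -> B1->F, B2->F, B3->T, B4->T, B4->T, B4->T, B4->T, B4->F; covered: B1=F, B2=F, B3=T, B4=T, B4=F
together the pool reaches 7 outcomes: B1=T, B1=F, B2=F, B3=T, B3=F, B4=T, B4=F
every size-1 subset falls short of the 7 outcomes (best: 5/7)
at size 2, {5, 10} reaches all 7 outcomes; every lexicographically earlier size-2 subset fails

Answer: 5, 10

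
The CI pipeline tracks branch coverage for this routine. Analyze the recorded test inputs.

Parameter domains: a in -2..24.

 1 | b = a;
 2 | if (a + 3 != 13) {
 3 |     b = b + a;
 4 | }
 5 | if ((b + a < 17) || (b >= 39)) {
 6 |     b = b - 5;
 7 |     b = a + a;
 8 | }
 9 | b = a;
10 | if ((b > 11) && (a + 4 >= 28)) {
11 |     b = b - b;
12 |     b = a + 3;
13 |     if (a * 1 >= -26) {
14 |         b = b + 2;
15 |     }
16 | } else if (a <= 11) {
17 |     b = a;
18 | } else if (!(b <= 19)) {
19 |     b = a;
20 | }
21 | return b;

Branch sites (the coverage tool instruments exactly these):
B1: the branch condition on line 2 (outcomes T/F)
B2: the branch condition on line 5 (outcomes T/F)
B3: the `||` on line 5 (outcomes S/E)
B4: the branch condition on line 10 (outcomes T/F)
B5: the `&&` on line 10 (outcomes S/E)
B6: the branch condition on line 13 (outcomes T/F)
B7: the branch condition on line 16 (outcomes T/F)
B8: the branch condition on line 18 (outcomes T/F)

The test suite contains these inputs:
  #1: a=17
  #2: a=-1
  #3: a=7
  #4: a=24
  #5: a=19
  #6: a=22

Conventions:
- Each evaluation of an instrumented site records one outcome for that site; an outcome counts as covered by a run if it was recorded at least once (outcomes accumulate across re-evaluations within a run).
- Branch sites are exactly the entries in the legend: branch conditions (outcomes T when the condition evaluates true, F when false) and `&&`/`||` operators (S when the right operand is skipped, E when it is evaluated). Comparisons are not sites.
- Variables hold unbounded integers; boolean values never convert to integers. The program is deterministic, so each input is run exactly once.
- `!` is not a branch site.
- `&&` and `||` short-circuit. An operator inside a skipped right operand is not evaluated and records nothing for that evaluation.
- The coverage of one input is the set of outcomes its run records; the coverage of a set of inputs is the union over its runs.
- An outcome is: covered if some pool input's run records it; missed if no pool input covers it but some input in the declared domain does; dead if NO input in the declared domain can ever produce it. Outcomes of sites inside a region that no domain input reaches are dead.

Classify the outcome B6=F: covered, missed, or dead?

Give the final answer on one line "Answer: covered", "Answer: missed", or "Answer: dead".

no pool input records B6=F
checking all 27 inputs in the declared domain: B6=F is never recorded -> dead

Answer: dead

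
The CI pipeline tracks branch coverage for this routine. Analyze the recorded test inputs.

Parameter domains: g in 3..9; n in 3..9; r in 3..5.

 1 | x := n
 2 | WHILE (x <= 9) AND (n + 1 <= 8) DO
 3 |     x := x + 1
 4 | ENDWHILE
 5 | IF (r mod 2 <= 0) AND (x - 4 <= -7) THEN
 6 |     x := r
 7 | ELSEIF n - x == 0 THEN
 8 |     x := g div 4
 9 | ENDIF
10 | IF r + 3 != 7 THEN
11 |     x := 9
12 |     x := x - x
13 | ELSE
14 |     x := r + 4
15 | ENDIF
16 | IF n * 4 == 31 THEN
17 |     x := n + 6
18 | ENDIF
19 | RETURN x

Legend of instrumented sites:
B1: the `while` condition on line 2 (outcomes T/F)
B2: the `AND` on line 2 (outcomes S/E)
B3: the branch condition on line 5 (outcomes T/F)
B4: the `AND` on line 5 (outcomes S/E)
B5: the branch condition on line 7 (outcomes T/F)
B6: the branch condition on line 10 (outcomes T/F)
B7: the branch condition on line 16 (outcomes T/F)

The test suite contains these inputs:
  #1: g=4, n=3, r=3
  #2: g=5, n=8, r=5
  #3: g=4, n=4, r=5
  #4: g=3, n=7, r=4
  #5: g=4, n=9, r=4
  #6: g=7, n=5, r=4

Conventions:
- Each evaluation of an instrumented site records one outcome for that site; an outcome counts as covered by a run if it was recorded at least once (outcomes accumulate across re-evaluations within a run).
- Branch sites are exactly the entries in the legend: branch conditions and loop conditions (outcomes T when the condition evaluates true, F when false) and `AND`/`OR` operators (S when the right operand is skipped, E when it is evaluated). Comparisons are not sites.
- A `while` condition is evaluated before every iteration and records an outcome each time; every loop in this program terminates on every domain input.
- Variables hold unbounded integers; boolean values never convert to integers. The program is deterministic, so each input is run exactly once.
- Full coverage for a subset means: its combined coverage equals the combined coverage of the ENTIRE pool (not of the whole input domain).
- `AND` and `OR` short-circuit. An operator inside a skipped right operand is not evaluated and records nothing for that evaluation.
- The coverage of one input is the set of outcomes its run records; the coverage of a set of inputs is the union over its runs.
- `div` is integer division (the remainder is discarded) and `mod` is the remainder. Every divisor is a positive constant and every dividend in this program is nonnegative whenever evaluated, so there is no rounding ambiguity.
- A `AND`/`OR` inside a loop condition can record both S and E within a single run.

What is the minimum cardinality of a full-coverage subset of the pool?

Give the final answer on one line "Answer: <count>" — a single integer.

input #1 (g=4, n=3, r=3): covers B1=T, B1=F, B2=S, B2=E, B3=F, B4=S, B5=F, B6=T, B7=F
input #2 (g=5, n=8, r=5): covers B1=F, B2=E, B3=F, B4=S, B5=T, B6=T, B7=F
input #3 (g=4, n=4, r=5): covers B1=T, B1=F, B2=S, B2=E, B3=F, B4=S, B5=F, B6=T, B7=F
input #4 (g=3, n=7, r=4): covers B1=T, B1=F, B2=S, B2=E, B3=F, B4=E, B5=F, B6=F, B7=F
input #5 (g=4, n=9, r=4): covers B1=F, B2=E, B3=F, B4=E, B5=T, B6=F, B7=F
input #6 (g=7, n=5, r=4): covers B1=T, B1=F, B2=S, B2=E, B3=F, B4=E, B5=F, B6=F, B7=F
the full pool covers 12 outcomes: B1=T, B1=F, B2=S, B2=E, B3=F, B4=S, B4=E, B5=T, B5=F, B6=T, B6=F, B7=F
size 1 is not enough: best union over all size-1 subsets is 9/12
at size 2, {1, 5} reaches all 12 outcomes; every lexicographically earlier size-2 subset fails

Answer: 2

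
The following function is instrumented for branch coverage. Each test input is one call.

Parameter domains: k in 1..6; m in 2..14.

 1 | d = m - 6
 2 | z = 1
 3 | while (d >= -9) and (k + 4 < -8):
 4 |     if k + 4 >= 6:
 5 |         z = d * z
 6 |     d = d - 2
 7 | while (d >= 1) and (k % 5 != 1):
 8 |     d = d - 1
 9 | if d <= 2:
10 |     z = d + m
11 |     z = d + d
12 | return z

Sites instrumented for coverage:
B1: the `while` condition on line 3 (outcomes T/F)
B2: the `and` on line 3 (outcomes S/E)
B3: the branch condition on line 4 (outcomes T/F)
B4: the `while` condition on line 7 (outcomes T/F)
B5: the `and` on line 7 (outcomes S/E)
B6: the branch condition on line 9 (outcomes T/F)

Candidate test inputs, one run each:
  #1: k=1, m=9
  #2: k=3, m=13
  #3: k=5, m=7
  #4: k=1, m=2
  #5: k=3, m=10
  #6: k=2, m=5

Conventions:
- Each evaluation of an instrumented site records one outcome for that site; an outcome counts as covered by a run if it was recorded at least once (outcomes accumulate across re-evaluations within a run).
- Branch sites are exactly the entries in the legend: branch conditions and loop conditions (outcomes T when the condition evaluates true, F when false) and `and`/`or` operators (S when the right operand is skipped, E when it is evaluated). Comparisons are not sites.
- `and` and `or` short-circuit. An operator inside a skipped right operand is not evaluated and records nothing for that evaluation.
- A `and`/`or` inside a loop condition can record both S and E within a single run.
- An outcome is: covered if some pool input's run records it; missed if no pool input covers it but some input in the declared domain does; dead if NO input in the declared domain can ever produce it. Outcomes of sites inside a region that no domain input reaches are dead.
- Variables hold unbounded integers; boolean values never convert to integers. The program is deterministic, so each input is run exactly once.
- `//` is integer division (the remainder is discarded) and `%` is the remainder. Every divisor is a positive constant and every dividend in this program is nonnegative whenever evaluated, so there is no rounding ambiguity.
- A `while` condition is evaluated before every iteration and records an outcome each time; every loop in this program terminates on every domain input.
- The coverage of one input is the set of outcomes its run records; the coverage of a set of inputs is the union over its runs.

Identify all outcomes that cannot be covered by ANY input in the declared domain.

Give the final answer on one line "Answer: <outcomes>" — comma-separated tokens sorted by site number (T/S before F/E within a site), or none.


running all 78 domain inputs and tallying outcomes:
  B1=T: never recorded by any domain input -> dead
  B2=S: never recorded by any domain input -> dead
  B3=T: never recorded by any domain input -> dead
  B3=F: never recorded by any domain input -> dead
  reachable outcomes have witnesses, e.g. B1=F (e.g. k=1, m=2), B2=E (e.g. k=1, m=2), B4=T (e.g. k=2, m=7), B4=F (e.g. k=1, m=2)
Answer: B1=T, B2=S, B3=T, B3=F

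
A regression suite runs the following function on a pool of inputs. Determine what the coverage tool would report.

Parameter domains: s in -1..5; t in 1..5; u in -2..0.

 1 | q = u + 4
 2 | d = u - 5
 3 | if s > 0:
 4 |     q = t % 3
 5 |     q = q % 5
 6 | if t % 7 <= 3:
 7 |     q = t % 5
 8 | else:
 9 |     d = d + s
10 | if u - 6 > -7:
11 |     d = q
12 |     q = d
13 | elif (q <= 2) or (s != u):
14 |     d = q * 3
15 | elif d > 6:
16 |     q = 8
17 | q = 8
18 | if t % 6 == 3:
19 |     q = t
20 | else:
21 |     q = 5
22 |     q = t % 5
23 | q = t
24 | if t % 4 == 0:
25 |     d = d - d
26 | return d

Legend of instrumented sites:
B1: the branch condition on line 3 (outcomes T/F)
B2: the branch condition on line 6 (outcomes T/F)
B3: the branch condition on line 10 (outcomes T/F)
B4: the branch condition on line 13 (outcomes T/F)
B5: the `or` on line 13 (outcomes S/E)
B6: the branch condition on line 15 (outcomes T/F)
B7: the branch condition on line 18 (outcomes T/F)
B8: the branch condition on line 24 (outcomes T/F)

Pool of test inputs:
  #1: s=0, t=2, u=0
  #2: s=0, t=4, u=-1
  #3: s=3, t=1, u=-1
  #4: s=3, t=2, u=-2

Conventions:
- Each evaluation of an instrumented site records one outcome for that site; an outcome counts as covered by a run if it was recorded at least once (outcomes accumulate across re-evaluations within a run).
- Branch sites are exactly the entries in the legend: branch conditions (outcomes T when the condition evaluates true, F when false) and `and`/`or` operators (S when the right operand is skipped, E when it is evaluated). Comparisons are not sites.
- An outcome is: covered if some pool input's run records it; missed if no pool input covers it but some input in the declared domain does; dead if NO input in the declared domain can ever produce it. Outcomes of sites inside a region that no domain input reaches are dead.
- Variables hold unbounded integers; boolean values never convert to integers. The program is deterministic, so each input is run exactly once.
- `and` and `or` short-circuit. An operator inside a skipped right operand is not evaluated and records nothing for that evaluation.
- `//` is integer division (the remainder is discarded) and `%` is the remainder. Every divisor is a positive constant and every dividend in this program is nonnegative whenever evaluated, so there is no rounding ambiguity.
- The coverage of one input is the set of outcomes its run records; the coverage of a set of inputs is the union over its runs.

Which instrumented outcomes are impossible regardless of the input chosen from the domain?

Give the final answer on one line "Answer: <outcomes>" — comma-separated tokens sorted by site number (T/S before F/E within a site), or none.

running all 105 domain inputs and tallying outcomes:
  B6=T: no domain input ever produces it -> dead
  reachable outcomes have witnesses, e.g. B1=T (e.g. s=1, t=1, u=-2), B1=F (e.g. s=-1, t=1, u=-2), B2=T (e.g. s=-1, t=1, u=-2), B2=F (e.g. s=-1, t=4, u=-2)

Answer: B6=T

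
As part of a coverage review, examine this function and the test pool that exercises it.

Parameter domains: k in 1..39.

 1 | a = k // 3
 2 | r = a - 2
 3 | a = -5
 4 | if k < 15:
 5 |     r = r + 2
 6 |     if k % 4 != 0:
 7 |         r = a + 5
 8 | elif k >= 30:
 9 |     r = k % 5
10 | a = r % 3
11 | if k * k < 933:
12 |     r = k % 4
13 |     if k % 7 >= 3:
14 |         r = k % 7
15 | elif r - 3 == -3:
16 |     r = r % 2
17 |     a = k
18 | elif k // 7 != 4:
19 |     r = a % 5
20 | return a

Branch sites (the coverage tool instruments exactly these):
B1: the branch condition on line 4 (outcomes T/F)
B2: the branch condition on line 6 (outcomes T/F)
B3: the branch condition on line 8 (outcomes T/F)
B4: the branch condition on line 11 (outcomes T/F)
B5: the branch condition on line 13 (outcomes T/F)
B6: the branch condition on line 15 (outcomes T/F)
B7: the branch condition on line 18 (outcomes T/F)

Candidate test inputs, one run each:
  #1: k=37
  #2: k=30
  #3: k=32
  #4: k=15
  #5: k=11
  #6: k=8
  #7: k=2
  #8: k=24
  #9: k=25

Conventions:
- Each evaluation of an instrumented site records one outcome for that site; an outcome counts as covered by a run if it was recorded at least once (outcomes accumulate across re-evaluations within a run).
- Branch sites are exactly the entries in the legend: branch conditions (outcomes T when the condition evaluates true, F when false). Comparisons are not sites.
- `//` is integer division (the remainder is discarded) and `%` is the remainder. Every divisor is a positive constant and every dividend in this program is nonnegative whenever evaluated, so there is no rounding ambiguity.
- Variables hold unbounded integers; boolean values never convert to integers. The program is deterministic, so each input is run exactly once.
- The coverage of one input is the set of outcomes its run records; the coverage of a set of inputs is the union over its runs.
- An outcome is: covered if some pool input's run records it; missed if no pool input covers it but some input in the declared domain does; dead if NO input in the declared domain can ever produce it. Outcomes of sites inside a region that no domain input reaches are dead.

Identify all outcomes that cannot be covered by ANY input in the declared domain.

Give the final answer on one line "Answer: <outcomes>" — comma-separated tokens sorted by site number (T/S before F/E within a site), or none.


checking every outcome against all 39 domain inputs:
  reachable outcomes have witnesses, e.g. B1=T (e.g. k=1), B1=F (e.g. k=15), B2=T (e.g. k=1), B2=F (e.g. k=4)
Answer: none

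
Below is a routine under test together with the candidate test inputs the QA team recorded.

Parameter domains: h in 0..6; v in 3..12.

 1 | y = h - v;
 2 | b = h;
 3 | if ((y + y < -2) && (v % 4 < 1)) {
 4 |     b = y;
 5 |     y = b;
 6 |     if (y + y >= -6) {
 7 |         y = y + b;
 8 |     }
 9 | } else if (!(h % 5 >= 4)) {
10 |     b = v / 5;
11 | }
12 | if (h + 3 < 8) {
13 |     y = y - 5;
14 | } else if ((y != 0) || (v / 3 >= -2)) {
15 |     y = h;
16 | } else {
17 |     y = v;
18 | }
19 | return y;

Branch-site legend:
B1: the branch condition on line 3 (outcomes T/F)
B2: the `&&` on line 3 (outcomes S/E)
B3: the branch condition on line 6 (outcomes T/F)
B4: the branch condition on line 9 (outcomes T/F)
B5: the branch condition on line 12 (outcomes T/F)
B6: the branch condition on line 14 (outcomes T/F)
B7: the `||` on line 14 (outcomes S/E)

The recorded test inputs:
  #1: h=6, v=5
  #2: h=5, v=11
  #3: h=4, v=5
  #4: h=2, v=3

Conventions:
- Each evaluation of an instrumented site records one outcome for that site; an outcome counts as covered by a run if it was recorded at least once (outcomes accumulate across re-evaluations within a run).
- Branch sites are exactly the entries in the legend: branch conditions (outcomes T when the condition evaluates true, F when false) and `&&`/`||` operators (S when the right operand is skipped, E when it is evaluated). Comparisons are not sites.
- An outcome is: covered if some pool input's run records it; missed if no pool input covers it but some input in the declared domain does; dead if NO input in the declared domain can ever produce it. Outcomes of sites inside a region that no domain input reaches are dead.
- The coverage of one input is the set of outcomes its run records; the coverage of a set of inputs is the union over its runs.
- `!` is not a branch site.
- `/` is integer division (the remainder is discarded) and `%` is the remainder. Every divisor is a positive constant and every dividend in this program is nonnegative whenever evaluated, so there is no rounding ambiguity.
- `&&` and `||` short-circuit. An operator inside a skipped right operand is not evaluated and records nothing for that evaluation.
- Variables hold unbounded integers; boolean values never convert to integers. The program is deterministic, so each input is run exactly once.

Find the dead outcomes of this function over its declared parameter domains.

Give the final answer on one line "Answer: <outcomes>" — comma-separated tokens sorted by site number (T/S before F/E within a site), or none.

sweeping the full domain (70 inputs) for each outcome:
  B6=F: unreachable across the whole domain -> dead
  reachable outcomes have witnesses, e.g. B1=T (e.g. h=0, v=4), B1=F (e.g. h=0, v=3), B2=S (e.g. h=2, v=3), B2=E (e.g. h=0, v=3)

Answer: B6=F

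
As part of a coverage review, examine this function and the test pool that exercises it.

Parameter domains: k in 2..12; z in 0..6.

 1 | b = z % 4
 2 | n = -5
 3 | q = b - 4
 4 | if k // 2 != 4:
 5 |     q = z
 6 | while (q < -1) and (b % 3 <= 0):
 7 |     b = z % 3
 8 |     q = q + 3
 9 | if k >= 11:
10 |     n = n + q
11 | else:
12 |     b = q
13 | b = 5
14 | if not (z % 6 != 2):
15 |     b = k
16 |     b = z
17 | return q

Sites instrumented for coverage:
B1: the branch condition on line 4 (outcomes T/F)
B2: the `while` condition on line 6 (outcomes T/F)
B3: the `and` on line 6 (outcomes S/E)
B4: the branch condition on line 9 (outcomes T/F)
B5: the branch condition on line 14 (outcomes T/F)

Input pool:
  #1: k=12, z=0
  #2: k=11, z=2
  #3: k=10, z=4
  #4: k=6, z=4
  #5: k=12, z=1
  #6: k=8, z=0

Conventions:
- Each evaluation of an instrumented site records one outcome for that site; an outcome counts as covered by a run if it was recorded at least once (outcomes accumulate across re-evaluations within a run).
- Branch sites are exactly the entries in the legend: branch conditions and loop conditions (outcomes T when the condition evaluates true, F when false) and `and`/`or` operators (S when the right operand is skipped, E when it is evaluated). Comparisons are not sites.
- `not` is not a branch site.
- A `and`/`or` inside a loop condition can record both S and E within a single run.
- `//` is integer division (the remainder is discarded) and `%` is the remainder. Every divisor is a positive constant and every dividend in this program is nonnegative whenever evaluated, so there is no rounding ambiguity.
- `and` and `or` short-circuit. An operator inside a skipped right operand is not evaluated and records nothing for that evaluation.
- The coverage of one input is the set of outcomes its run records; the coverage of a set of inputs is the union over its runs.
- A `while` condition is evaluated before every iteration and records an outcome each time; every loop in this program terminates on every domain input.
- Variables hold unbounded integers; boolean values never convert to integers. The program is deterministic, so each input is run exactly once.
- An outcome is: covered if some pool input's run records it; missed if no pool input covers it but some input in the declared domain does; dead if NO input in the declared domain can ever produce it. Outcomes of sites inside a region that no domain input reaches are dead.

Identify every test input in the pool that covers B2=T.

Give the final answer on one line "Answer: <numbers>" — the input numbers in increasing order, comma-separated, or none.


input #1 (k=12, z=0): never hits B2=T
input #2 (k=11, z=2): never hits B2=T
input #3 (k=10, z=4): never hits B2=T
input #4 (k=6, z=4): never hits B2=T
input #5 (k=12, z=1): never hits B2=T
input #6 (k=8, z=0): hits B2=T
Answer: 6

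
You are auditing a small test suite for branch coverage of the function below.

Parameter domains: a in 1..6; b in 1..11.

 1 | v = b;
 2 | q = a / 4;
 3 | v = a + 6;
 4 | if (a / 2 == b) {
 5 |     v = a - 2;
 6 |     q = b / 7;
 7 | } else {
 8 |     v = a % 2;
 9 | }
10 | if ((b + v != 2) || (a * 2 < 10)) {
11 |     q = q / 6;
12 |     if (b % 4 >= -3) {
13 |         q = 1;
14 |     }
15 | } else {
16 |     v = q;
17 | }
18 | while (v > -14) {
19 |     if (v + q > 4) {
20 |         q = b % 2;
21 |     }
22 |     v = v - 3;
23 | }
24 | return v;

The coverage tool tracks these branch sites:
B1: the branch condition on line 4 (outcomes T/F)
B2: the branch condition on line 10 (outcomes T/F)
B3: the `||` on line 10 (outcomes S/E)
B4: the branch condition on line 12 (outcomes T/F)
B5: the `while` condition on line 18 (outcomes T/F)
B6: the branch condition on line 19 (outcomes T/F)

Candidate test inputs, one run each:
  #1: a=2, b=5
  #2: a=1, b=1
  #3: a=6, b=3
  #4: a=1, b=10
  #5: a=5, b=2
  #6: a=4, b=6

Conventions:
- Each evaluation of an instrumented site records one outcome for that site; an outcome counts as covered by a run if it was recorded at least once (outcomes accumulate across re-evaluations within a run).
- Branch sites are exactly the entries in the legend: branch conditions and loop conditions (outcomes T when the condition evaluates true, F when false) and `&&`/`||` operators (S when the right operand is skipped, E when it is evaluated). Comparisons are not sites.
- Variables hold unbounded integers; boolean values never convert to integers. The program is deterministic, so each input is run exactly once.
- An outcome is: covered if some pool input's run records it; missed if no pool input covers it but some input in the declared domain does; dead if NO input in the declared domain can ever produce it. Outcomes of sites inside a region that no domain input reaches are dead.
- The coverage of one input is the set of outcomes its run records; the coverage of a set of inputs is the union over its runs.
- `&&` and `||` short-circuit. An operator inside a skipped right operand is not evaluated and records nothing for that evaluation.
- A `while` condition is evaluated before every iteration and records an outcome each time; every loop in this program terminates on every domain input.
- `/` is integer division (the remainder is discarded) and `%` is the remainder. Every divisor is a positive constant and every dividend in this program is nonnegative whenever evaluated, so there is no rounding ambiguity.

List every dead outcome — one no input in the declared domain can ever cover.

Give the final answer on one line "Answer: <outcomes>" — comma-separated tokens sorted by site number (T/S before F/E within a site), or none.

checking every outcome against all 66 domain inputs:
  B4=F: zero occurrences over every domain input -> dead
  reachable outcomes have witnesses, e.g. B1=T (e.g. a=2, b=1), B1=F (e.g. a=1, b=1), B2=T (e.g. a=1, b=1), B2=F (e.g. a=5, b=1)

Answer: B4=F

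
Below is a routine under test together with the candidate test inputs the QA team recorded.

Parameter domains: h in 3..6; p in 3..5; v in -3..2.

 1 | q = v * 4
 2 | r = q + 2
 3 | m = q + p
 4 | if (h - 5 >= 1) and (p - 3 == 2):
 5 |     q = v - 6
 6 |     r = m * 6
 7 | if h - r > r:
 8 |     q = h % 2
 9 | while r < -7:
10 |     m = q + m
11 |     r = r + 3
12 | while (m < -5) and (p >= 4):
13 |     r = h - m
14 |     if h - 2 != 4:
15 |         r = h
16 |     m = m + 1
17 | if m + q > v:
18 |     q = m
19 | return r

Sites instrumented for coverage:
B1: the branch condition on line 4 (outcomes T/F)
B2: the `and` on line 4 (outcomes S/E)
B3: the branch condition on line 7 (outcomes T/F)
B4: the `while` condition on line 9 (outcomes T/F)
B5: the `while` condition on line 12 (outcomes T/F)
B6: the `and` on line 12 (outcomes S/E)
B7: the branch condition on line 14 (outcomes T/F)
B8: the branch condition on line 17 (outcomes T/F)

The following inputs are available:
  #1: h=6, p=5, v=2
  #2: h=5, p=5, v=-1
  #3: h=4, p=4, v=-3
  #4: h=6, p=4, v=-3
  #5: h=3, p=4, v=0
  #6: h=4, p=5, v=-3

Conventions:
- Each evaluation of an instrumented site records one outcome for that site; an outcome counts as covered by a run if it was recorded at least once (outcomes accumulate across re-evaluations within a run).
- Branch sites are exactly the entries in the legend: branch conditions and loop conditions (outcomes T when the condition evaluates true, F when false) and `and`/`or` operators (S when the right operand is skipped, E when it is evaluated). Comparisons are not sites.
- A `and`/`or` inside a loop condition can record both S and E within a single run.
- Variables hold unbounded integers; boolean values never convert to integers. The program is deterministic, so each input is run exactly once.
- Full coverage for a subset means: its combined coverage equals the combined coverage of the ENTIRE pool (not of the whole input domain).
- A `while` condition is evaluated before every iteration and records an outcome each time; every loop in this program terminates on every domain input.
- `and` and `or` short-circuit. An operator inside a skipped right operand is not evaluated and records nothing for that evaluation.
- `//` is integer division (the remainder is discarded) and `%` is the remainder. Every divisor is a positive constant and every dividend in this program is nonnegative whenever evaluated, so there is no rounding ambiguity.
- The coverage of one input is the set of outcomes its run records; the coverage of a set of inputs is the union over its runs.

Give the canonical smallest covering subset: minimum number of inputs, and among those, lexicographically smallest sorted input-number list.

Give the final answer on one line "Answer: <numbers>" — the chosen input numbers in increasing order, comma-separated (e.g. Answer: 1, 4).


input #1, h=6, p=5, v=2: outcomes B1=T, B2=E, B3=F, B4=F, B5=F, B6=S, B8=T
input #2, h=5, p=5, v=-1: outcomes B1=F, B2=S, B3=T, B4=F, B5=F, B6=S, B8=T
input #3, h=4, p=4, v=-3: outcomes B1=F, B2=S, B3=T, B4=T, B4=F, B5=T, B5=F, B6=S, B6=E, B7=T, B8=F
input #4, h=6, p=4, v=-3: outcomes B1=F, B2=E, B3=T, B4=T, B4=F, B5=T, B5=F, B6=S, B6=E, B7=F, B8=F
input #5, h=3, p=4, v=0: outcomes B1=F, B2=S, B3=F, B4=F, B5=F, B6=S, B8=T
input #6, h=4, p=5, v=-3: outcomes B1=F, B2=S, B3=T, B4=T, B4=F, B5=T, B5=F, B6=S, B6=E, B7=T, B8=F
union over all inputs: B1=T, B1=F, B2=S, B2=E, B3=T, B3=F, B4=T, B4=F, B5=T, B5=F, B6=S, B6=E, B7=T, B7=F, B8=T, B8=F (16 outcomes)
no size-1 subset reaches all 16 outcomes (best union: 11/16)
no size-2 subset reaches all 16 outcomes (best union: 15/16)
inputs {1, 3, 4} (size 3) cover everything; no size-3 subset with a lexicographically smaller index list covers all 16
Answer: 1, 3, 4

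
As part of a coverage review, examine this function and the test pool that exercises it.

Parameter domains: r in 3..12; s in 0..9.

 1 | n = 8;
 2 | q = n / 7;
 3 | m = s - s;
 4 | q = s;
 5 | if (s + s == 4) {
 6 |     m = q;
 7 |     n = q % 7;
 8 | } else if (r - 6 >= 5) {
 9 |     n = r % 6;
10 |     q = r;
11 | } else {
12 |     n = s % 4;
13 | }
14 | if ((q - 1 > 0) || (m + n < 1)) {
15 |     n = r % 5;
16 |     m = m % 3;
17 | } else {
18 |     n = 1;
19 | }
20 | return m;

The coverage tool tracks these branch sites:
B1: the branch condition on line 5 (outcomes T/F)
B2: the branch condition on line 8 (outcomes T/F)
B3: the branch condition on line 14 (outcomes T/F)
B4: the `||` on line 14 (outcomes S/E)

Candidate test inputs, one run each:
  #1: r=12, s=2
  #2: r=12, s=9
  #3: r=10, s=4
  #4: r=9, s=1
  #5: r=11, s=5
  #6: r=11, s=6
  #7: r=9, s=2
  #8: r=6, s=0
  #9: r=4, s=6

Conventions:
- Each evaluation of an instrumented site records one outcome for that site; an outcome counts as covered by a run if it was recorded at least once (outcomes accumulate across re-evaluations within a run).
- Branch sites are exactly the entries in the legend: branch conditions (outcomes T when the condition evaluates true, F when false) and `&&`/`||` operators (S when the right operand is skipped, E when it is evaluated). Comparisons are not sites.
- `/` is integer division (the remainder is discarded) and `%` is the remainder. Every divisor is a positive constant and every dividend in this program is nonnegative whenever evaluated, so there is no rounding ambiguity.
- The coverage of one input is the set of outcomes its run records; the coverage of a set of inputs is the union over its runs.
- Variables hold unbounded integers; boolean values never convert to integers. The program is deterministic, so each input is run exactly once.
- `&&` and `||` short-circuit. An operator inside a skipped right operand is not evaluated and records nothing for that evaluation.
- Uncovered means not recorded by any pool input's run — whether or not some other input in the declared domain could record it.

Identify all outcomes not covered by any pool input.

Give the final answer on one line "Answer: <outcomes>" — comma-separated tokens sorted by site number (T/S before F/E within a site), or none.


input #1 (r=12, s=2): events B1->T, B4->S, B3->T; covers B1=T, B3=T, B4=S
input #2 (r=12, s=9): events B1->F, B2->T, B4->S, B3->T; covers B1=F, B2=T, B3=T, B4=S
input #3 (r=10, s=4): events B1->F, B2->F, B4->S, B3->T; covers B1=F, B2=F, B3=T, B4=S
input #4 (r=9, s=1): events B1->F, B2->F, B4->E, B3->F; covers B1=F, B2=F, B3=F, B4=E
input #5 (r=11, s=5): events B1->F, B2->T, B4->S, B3->T; covers B1=F, B2=T, B3=T, B4=S
input #6 (r=11, s=6): events B1->F, B2->T, B4->S, B3->T; covers B1=F, B2=T, B3=T, B4=S
input #7 (r=9, s=2): events B1->T, B4->S, B3->T; covers B1=T, B3=T, B4=S
input #8 (r=6, s=0): events B1->F, B2->F, B4->E, B3->T; covers B1=F, B2=F, B3=T, B4=E
input #9 (r=4, s=6): events B1->F, B2->F, B4->S, B3->T; covers B1=F, B2=F, B3=T, B4=S
union over the pool: B1=T, B1=F, B2=T, B2=F, B3=T, B3=F, B4=S, B4=E
uncovered (0 of 8): none
Answer: none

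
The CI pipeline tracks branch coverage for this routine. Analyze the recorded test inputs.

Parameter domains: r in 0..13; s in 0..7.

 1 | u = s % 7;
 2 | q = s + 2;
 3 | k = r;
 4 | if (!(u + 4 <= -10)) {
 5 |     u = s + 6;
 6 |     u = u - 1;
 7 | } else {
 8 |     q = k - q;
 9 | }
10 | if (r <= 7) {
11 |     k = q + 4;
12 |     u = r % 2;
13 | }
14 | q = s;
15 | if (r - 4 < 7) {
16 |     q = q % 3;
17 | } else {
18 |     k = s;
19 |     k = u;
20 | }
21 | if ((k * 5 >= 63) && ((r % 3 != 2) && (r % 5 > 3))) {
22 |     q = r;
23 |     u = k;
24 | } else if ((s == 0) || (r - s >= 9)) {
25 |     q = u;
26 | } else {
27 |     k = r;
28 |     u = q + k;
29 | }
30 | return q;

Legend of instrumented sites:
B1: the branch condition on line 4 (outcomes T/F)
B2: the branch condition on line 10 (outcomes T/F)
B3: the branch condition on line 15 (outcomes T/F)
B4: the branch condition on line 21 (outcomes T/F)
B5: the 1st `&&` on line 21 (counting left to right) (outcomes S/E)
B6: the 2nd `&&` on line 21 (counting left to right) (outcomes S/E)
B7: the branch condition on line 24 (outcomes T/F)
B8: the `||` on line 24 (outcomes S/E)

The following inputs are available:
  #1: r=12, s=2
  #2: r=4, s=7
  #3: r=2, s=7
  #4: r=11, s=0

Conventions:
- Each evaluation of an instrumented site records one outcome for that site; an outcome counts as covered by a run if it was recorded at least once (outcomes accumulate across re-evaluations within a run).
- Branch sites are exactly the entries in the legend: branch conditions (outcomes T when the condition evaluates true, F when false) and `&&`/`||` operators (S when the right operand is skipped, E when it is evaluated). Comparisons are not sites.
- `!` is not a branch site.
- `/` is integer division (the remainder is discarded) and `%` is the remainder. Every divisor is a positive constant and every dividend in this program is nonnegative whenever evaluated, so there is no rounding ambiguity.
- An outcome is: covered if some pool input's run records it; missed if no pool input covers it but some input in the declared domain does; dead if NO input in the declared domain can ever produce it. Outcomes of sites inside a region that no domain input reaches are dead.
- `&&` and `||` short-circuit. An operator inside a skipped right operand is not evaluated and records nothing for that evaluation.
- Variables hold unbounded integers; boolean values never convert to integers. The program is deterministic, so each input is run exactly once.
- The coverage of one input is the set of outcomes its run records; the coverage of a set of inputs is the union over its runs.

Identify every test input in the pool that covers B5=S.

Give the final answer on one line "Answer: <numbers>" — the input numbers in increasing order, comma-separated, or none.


input #1 (r=12, s=2): hits B5=S
input #2 (r=4, s=7): never hits B5=S
input #3 (r=2, s=7): never hits B5=S
input #4 (r=11, s=0): hits B5=S
Answer: 1, 4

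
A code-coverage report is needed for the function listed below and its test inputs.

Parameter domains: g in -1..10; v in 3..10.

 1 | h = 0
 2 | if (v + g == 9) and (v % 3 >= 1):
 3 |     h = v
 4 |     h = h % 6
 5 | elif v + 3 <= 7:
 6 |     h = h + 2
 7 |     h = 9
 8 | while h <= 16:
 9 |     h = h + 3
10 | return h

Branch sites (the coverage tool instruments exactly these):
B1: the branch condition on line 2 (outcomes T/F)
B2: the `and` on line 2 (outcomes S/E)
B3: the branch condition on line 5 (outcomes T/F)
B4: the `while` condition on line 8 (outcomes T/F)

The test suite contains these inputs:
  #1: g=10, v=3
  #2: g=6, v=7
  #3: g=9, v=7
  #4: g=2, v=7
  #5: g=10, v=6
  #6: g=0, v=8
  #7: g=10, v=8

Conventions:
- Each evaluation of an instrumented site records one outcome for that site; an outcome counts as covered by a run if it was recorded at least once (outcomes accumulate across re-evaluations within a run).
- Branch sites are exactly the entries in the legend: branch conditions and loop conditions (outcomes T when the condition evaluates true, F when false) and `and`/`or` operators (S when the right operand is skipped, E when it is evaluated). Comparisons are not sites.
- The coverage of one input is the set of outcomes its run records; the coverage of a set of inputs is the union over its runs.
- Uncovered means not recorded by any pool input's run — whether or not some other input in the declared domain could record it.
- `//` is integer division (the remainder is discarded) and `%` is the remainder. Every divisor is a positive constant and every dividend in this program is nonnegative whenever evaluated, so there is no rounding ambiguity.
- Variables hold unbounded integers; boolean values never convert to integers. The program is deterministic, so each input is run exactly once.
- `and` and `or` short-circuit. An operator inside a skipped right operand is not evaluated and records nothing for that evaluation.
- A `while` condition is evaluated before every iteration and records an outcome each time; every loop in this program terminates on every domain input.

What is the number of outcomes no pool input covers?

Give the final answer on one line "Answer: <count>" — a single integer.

#1 (g=10, v=3) -> covered: B1=F, B2=S, B3=T, B4=T, B4=F
#2 (g=6, v=7) -> covered: B1=F, B2=S, B3=F, B4=T, B4=F
#3 (g=9, v=7) -> covered: B1=F, B2=S, B3=F, B4=T, B4=F
#4 (g=2, v=7) -> covered: B1=T, B2=E, B4=T, B4=F
#5 (g=10, v=6) -> covered: B1=F, B2=S, B3=F, B4=T, B4=F
#6 (g=0, v=8) -> covered: B1=F, B2=S, B3=F, B4=T, B4=F
#7 (g=10, v=8) -> covered: B1=F, B2=S, B3=F, B4=T, B4=F
union over the pool: B1=T, B1=F, B2=S, B2=E, B3=T, B3=F, B4=T, B4=F
uncovered (0 of 8): none

Answer: 0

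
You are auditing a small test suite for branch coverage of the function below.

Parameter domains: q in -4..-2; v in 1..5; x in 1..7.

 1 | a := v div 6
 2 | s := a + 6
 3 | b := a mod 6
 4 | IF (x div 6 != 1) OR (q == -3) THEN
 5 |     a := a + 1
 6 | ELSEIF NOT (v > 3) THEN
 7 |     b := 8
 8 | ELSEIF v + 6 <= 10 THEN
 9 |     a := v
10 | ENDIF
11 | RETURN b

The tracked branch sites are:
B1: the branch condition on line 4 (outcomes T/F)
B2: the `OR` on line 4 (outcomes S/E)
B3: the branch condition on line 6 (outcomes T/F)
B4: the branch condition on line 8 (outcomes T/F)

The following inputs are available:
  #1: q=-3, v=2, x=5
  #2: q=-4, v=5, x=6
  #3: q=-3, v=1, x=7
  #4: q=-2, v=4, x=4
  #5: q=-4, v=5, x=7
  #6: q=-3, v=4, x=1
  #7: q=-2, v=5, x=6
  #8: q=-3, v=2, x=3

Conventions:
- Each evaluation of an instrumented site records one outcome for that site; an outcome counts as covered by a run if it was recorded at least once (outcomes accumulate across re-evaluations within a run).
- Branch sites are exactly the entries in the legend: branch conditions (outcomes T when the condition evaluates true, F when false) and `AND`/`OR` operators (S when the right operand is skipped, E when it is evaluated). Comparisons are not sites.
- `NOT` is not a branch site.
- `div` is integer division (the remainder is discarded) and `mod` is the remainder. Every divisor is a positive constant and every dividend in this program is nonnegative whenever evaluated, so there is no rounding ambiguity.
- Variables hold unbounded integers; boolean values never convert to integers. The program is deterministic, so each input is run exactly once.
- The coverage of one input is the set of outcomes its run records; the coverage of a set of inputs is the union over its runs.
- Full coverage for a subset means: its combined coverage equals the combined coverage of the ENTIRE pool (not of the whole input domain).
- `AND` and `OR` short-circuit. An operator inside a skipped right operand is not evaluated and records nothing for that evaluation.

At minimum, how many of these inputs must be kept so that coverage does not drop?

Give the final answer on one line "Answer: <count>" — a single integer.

input #1 (q=-3, v=2, x=5): events B2->S, B1->T; covers B1=T, B2=S
input #2 (q=-4, v=5, x=6): events B2->E, B1->F, B3->F, B4->F; covers B1=F, B2=E, B3=F, B4=F
input #3 (q=-3, v=1, x=7): events B2->E, B1->T; covers B1=T, B2=E
input #4 (q=-2, v=4, x=4): events B2->S, B1->T; covers B1=T, B2=S
input #5 (q=-4, v=5, x=7): events B2->E, B1->F, B3->F, B4->F; covers B1=F, B2=E, B3=F, B4=F
input #6 (q=-3, v=4, x=1): events B2->S, B1->T; covers B1=T, B2=S
input #7 (q=-2, v=5, x=6): events B2->E, B1->F, B3->F, B4->F; covers B1=F, B2=E, B3=F, B4=F
input #8 (q=-3, v=2, x=3): events B2->S, B1->T; covers B1=T, B2=S
together the pool reaches 6 outcomes: B1=T, B1=F, B2=S, B2=E, B3=F, B4=F
checked all size-1 subsets: none covers 6 outcomes (max 4/6)
size 2: inputs {1, 2} cover all 6 outcomes, and no lexicographically smaller subset of this size does

Answer: 2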